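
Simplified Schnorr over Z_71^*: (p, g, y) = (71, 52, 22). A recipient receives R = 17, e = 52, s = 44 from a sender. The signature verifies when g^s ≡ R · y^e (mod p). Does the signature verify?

g^s mod p:
52^2 = 2704 ≡ 6
52^4 ≡ 6^2 = 36
52^8 ≡ 36^2 = 1296 ≡ 18
52^16 ≡ 18^2 = 324 ≡ 40
52^32 ≡ 40^2 = 1600 ≡ 38
44 = 32 + 8 + 4, so 52^44 ≡ 38·18·36 ≡ 58 (mod 71)
R · y^e mod p:
22^2 = 484 ≡ 58
22^4 ≡ 58^2 = 3364 ≡ 27
22^8 ≡ 27^2 = 729 ≡ 19
22^16 ≡ 19^2 = 361 ≡ 6
22^32 ≡ 6^2 = 36
52 = 32 + 16 + 4, so 22^52 ≡ 36·6·27 ≡ 10 (mod 71)
17·10 = 170 ≡ 28 (mod 71)
58 ≠ 28; the check fails.

does not verify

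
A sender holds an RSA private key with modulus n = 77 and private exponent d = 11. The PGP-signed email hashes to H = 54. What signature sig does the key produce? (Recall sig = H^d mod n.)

10

Squares mod 77: H^1≡54, H^2≡67, H^4≡23, H^8≡67
11 = 8 + 2 + 1, so H^11 ≡ 67·67·54 ≡ 10 (mod 77)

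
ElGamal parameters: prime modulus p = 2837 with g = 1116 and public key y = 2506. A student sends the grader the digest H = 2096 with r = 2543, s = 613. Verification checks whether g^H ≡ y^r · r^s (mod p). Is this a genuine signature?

genuine

Left side g^H mod p:
1116^2 = 1245456 ≡ 13
1116^4 ≡ 13^2 = 169
1116^8 ≡ 169^2 = 28561 ≡ 191
1116^16 ≡ 191^2 = 36481 ≡ 2437
1116^32 ≡ 2437^2 = 5938969 ≡ 1128
1116^64 ≡ 1128^2 = 1272384 ≡ 1408
1116^128 ≡ 1408^2 = 1982464 ≡ 2238
1116^256 ≡ 2238^2 = 5008644 ≡ 1339
1116^512 ≡ 1339^2 = 1792921 ≡ 2774
1116^1024 ≡ 2774^2 = 7695076 ≡ 1132
1116^2048 ≡ 1132^2 = 1281424 ≡ 1937
2096 = 2048 + 32 + 16, so 1116^2096 ≡ 1937·1128·2437 ≡ 331 (mod 2837)
Right side y^r · r^s mod p:
2506^2 = 6280036 ≡ 1755
2506^4 ≡ 1755^2 = 3080025 ≡ 1880
2506^8 ≡ 1880^2 = 3534400 ≡ 2335
2506^16 ≡ 2335^2 = 5452225 ≡ 2348
2506^32 ≡ 2348^2 = 5513104 ≡ 813
2506^64 ≡ 813^2 = 660969 ≡ 2785
2506^128 ≡ 2785^2 = 7756225 ≡ 2704
2506^256 ≡ 2704^2 = 7311616 ≡ 667
2506^512 ≡ 667^2 = 444889 ≡ 2317
2506^1024 ≡ 2317^2 = 5368489 ≡ 885
2506^2048 ≡ 885^2 = 783225 ≡ 213
2543 = 2048 + 256 + 128 + 64 + 32 + 8 + 4 + 2 + 1, so 2506^2543 ≡ 213·667·2704·2785·813·2335·1880·1755·2506 ≡ 2666 (mod 2837)
2543^2 = 6466849 ≡ 1326
2543^4 ≡ 1326^2 = 1758276 ≡ 2173
2543^8 ≡ 2173^2 = 4721929 ≡ 1161
2543^16 ≡ 1161^2 = 1347921 ≡ 346
2543^32 ≡ 346^2 = 119716 ≡ 562
2543^64 ≡ 562^2 = 315844 ≡ 937
2543^128 ≡ 937^2 = 877969 ≡ 1336
2543^256 ≡ 1336^2 = 1784896 ≡ 423
2543^512 ≡ 423^2 = 178929 ≡ 198
613 = 512 + 64 + 32 + 4 + 1, so 2543^613 ≡ 198·937·562·2173·2543 ≡ 1176 (mod 2837)
2666·1176 = 3135216 ≡ 331 (mod 2837)
331 ≡ 331 (mod 2837), so the signature is genuine.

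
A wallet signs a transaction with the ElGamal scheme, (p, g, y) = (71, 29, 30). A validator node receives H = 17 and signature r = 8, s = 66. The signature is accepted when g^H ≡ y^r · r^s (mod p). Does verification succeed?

Left side g^H mod p:
Squares mod 71: 29^1≡29, 29^2≡60, 29^4≡50, 29^8≡15, 29^16≡12
17 = 16 + 1, so 29^17 ≡ 12·29 ≡ 64 (mod 71)
Right side y^r · r^s mod p:
Squares mod 71: 30^1≡30, 30^2≡48, 30^4≡32, 30^8≡30
30^8 ≡ 30 (mod 71)
Squares mod 71: 8^1≡8, 8^2≡64, 8^4≡49, 8^8≡58, 8^16≡27, 8^32≡19, 8^64≡6
66 = 64 + 2, so 8^66 ≡ 6·64 ≡ 29 (mod 71)
30·29 = 870 ≡ 18 (mod 71)
64 ≠ 18, so verification fails.

fails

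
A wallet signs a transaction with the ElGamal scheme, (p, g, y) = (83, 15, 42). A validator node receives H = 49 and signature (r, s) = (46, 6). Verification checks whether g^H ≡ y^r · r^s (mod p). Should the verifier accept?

reject

Left side g^H mod p:
15^49 mod 83 = 58
Right side y^r · r^s mod p:
42^46 mod 83 = 70
46^6 mod 83 = 31
70·31 = 2170 ≡ 12 (mod 83)
58 ≠ 12, so verification fails.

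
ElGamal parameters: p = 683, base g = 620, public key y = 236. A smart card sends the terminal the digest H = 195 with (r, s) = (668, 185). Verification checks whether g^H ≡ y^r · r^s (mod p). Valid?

Left side g^H mod p:
Squares mod 683: 620^1≡620, 620^2≡554, 620^4≡249, 620^8≡531, 620^16≡565, 620^32≡264, 620^64≡30, 620^128≡217
195 = 128 + 64 + 2 + 1, so 620^195 ≡ 217·30·554·620 ≡ 224 (mod 683)
Right side y^r · r^s mod p:
Squares mod 683: 236^1≡236, 236^2≡373, 236^4≡480, 236^8≡229, 236^16≡533, 236^32≡644, 236^64≡155, 236^128≡120, 236^256≡57, 236^512≡517
668 = 512 + 128 + 16 + 8 + 4, so 236^668 ≡ 517·120·533·229·480 ≡ 594 (mod 683)
Squares mod 683: 668^1≡668, 668^2≡225, 668^4≡83, 668^8≡59, 668^16≡66, 668^32≡258, 668^64≡313, 668^128≡300
185 = 128 + 32 + 16 + 8 + 1, so 668^185 ≡ 300·258·66·59·668 ≡ 90 (mod 683)
594·90 = 53460 ≡ 186 (mod 683)
224 ≠ 186, so verification fails.

no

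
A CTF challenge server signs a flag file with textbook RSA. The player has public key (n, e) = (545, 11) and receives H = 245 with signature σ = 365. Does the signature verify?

verifies

Squares mod 545: σ^1≡365, σ^2≡245, σ^4≡75, σ^8≡175
11 = 8 + 2 + 1, so σ^11 ≡ 175·245·365 ≡ 245 (mod 545)
245 = H, so the signature checks out.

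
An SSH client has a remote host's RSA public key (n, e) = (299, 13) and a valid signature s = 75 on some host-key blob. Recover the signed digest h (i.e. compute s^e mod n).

s^2 ≡ 75^2 = 5625 ≡ 243
s^4 ≡ 243^2 = 59049 ≡ 146
s^8 ≡ 146^2 = 21316 ≡ 87
13 = 8 + 4 + 1, so s^13 ≡ 87·146·75 ≡ 36 (mod 299)

36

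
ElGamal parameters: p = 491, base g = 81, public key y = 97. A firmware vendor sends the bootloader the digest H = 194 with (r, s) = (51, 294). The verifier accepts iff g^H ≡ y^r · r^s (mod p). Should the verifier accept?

accept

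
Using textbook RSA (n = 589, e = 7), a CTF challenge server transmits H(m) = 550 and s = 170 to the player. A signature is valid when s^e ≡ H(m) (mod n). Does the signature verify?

s^7 mod 589 = 550
550 = H(m), so the signature checks out.

verifies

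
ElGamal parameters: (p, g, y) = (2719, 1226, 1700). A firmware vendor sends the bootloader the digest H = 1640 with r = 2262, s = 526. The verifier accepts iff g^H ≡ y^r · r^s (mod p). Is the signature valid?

Left side g^H mod p:
1226^2 = 1503076 ≡ 2188
1226^4 ≡ 2188^2 = 4787344 ≡ 1904
1226^8 ≡ 1904^2 = 3625216 ≡ 789
1226^16 ≡ 789^2 = 622521 ≡ 2589
1226^32 ≡ 2589^2 = 6702921 ≡ 586
1226^64 ≡ 586^2 = 343396 ≡ 802
1226^128 ≡ 802^2 = 643204 ≡ 1520
1226^256 ≡ 1520^2 = 2310400 ≡ 1969
1226^512 ≡ 1969^2 = 3876961 ≡ 2386
1226^1024 ≡ 2386^2 = 5692996 ≡ 2129
1640 = 1024 + 512 + 64 + 32 + 8, so 1226^1640 ≡ 2129·2386·802·586·789 ≡ 2171 (mod 2719)
Right side y^r · r^s mod p:
1700^2 = 2890000 ≡ 2422
1700^4 ≡ 2422^2 = 5866084 ≡ 1201
1700^8 ≡ 1201^2 = 1442401 ≡ 1331
1700^16 ≡ 1331^2 = 1771561 ≡ 1492
1700^32 ≡ 1492^2 = 2226064 ≡ 1922
1700^64 ≡ 1922^2 = 3694084 ≡ 1682
1700^128 ≡ 1682^2 = 2829124 ≡ 1364
1700^256 ≡ 1364^2 = 1860496 ≡ 700
1700^512 ≡ 700^2 = 490000 ≡ 580
1700^1024 ≡ 580^2 = 336400 ≡ 1963
1700^2048 ≡ 1963^2 = 3853369 ≡ 546
2262 = 2048 + 128 + 64 + 16 + 4 + 2, so 1700^2262 ≡ 546·1364·1682·1492·1201·2422 ≡ 1679 (mod 2719)
2262^2 = 5116644 ≡ 2205
2262^4 ≡ 2205^2 = 4862025 ≡ 453
2262^8 ≡ 453^2 = 205209 ≡ 1284
2262^16 ≡ 1284^2 = 1648656 ≡ 942
2262^32 ≡ 942^2 = 887364 ≡ 970
2262^64 ≡ 970^2 = 940900 ≡ 126
2262^128 ≡ 126^2 = 15876 ≡ 2281
2262^256 ≡ 2281^2 = 5202961 ≡ 1514
2262^512 ≡ 1514^2 = 2292196 ≡ 79
526 = 512 + 8 + 4 + 2, so 2262^526 ≡ 79·1284·453·2205 ≡ 2479 (mod 2719)
1679·2479 = 4162241 ≡ 2171 (mod 2719)
2171 ≡ 2171 (mod 2719), so the signature is genuine.

valid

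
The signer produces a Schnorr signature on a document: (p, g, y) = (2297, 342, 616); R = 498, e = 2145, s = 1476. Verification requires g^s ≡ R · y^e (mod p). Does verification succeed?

passes

g^s mod p:
342^2 = 116964 ≡ 2114
342^4 ≡ 2114^2 = 4468996 ≡ 1331
342^8 ≡ 1331^2 = 1771561 ≡ 574
342^16 ≡ 574^2 = 329476 ≡ 1005
342^32 ≡ 1005^2 = 1010025 ≡ 1642
342^64 ≡ 1642^2 = 2696164 ≡ 1783
342^128 ≡ 1783^2 = 3179089 ≡ 41
342^256 ≡ 41^2 = 1681
342^512 ≡ 1681^2 = 2825761 ≡ 451
342^1024 ≡ 451^2 = 203401 ≡ 1265
1476 = 1024 + 256 + 128 + 64 + 4, so 342^1476 ≡ 1265·1681·41·1783·1331 ≡ 1239 (mod 2297)
R · y^e mod p:
616^2 = 379456 ≡ 451
616^4 ≡ 451^2 = 203401 ≡ 1265
616^8 ≡ 1265^2 = 1600225 ≡ 1513
616^16 ≡ 1513^2 = 2289169 ≡ 1357
616^32 ≡ 1357^2 = 1841449 ≡ 1552
616^64 ≡ 1552^2 = 2408704 ≡ 1448
616^128 ≡ 1448^2 = 2096704 ≡ 1840
616^256 ≡ 1840^2 = 3385600 ≡ 2119
616^512 ≡ 2119^2 = 4490161 ≡ 1823
616^1024 ≡ 1823^2 = 3323329 ≡ 1867
616^2048 ≡ 1867^2 = 3485689 ≡ 1140
2145 = 2048 + 64 + 32 + 1, so 616^2145 ≡ 1140·1448·1552·616 ≡ 44 (mod 2297)
498·44 = 21912 ≡ 1239 (mod 2297)
1239 ≡ 1239 (mod 2297); signature holds.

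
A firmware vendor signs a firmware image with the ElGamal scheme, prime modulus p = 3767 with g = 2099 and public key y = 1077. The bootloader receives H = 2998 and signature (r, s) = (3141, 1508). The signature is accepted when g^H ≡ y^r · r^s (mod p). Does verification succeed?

Left side g^H mod p:
Squares mod 3767: 2099^1≡2099, 2099^2≡2178, 2099^4≡1031, 2099^8≡667, 2099^16≡383, 2099^32≡3543, 2099^64≡1205, 2099^128≡1730, 2099^256≡1902, 2099^512≡1284, 2099^1024≡2477, 2099^2048≡2853
2998 = 2048 + 512 + 256 + 128 + 32 + 16 + 4 + 2, so 2099^2998 ≡ 2853·1284·1902·1730·3543·383·1031·2178 ≡ 2907 (mod 3767)
Right side y^r · r^s mod p:
Squares mod 3767: 1077^1≡1077, 1077^2≡3460, 1077^4≡74, 1077^8≡1709, 1077^16≡1256, 1077^32≡2930, 1077^64≡3674, 1077^128≡1115, 1077^256≡115, 1077^512≡1924, 1077^1024≡2582, 1077^2048≡2901
3141 = 2048 + 1024 + 64 + 4 + 1, so 1077^3141 ≡ 2901·2582·3674·74·1077 ≡ 829 (mod 3767)
Squares mod 3767: 3141^1≡3141, 3141^2≡108, 3141^4≡363, 3141^8≡3691, 3141^16≡2009, 3141^32≡1624, 3141^64≡476, 3141^128≡556, 3141^256≡242, 3141^512≡2059, 3141^1024≡1606
1508 = 1024 + 256 + 128 + 64 + 32 + 4, so 3141^1508 ≡ 1606·242·556·476·1624·363 ≡ 3357 (mod 3767)
829·3357 = 2782953 ≡ 2907 (mod 3767)
2907 ≡ 2907 (mod 3767), so the signature is genuine.

passes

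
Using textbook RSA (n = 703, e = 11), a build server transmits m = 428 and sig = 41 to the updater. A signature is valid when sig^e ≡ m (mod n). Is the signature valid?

valid

sig^11 mod 703 = 428
sig^11 mod 703 = 428 matches m.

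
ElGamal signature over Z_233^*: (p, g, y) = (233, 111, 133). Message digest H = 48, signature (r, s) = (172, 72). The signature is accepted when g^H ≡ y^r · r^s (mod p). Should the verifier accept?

accept

Left side g^H mod p:
Squares mod 233: 111^1≡111, 111^2≡205, 111^4≡85, 111^8≡2, 111^16≡4, 111^32≡16
48 = 32 + 16, so 111^48 ≡ 16·4 ≡ 64 (mod 233)
Right side y^r · r^s mod p:
Squares mod 233: 133^1≡133, 133^2≡214, 133^4≡128, 133^8≡74, 133^16≡117, 133^32≡175, 133^64≡102, 133^128≡152
172 = 128 + 32 + 8 + 4, so 133^172 ≡ 152·175·74·128 ≡ 184 (mod 233)
Squares mod 233: 172^1≡172, 172^2≡226, 172^4≡49, 172^8≡71, 172^16≡148, 172^32≡2, 172^64≡4
72 = 64 + 8, so 172^72 ≡ 4·71 ≡ 51 (mod 233)
184·51 = 9384 ≡ 64 (mod 233)
64 ≡ 64 (mod 233), so the signature is genuine.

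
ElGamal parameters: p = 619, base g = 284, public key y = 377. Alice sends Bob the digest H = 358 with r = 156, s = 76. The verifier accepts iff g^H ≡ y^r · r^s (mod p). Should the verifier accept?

accept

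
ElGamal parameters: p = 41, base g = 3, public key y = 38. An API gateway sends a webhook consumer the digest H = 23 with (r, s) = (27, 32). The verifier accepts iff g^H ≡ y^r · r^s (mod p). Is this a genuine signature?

Left side g^H mod p:
3^23 mod 41 = 14
Right side y^r · r^s mod p:
38^27 mod 41 = 14
27^32 mod 41 = 1
14·1 = 14 ≡ 14 (mod 41)
14 ≡ 14 (mod 41), so the signature is genuine.

genuine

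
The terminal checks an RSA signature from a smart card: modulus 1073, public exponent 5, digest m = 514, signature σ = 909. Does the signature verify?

σ^2 ≡ 909^2 = 826281 ≡ 71
σ^4 ≡ 71^2 = 5041 ≡ 749
5 = 4 + 1, so σ^5 ≡ 749·909 ≡ 559 (mod 1073)
σ^5 mod 1073 = 559, but m = 514.

does not verify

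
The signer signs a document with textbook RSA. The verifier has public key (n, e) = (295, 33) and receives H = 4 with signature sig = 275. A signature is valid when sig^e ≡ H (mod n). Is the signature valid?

sig^2 ≡ 275^2 = 75625 ≡ 105
sig^4 ≡ 105^2 = 11025 ≡ 110
sig^8 ≡ 110^2 = 12100 ≡ 5
sig^16 ≡ 5^2 = 25
sig^32 ≡ 25^2 = 625 ≡ 35
33 = 32 + 1, so sig^33 ≡ 35·275 ≡ 185 (mod 295)
The recovered value 185 does not match the digest 4.

invalid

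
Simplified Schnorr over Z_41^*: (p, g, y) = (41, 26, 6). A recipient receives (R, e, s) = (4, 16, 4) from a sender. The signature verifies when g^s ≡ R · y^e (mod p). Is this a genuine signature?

g^s mod p:
26^2 = 676 ≡ 20
26^4 ≡ 20^2 = 400 ≡ 31
R · y^e mod p:
6^2 = 36
6^4 ≡ 36^2 = 1296 ≡ 25
6^8 ≡ 25^2 = 625 ≡ 10
6^16 ≡ 10^2 = 100 ≡ 18
4·18 = 72 ≡ 31 (mod 41)
31 ≡ 31 (mod 41); signature holds.

genuine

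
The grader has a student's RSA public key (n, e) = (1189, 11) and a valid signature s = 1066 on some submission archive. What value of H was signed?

s^11 mod 1189 = 615

615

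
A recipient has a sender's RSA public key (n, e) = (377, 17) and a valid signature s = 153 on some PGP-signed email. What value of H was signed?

s^2 ≡ 153^2 = 23409 ≡ 35
s^4 ≡ 35^2 = 1225 ≡ 94
s^8 ≡ 94^2 = 8836 ≡ 165
s^16 ≡ 165^2 = 27225 ≡ 81
17 = 16 + 1, so s^17 ≡ 81·153 ≡ 329 (mod 377)

329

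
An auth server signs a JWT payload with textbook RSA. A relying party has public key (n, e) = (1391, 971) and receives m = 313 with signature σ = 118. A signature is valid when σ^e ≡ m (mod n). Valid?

σ^971 mod 1391 = 313
Since 313 equals the digest 313, verification succeeds.

yes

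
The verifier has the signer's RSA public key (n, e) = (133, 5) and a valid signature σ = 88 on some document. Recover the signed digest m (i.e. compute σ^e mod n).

65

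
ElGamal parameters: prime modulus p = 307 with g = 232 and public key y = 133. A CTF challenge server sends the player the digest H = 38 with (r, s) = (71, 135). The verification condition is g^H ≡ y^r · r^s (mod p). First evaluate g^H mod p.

10

232^38 mod 307 = 10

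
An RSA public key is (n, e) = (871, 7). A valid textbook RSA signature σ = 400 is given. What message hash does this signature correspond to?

140

Squares mod 871: σ^1≡400, σ^2≡607, σ^4≡16
7 = 4 + 2 + 1, so σ^7 ≡ 16·607·400 ≡ 140 (mod 871)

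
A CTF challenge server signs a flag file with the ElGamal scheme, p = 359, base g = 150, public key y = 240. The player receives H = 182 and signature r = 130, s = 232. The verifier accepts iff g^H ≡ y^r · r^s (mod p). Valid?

Left side g^H mod p:
150^2 = 22500 ≡ 242
150^4 ≡ 242^2 = 58564 ≡ 47
150^8 ≡ 47^2 = 2209 ≡ 55
150^16 ≡ 55^2 = 3025 ≡ 153
150^32 ≡ 153^2 = 23409 ≡ 74
150^64 ≡ 74^2 = 5476 ≡ 91
150^128 ≡ 91^2 = 8281 ≡ 24
182 = 128 + 32 + 16 + 4 + 2, so 150^182 ≡ 24·74·153·47·242 ≡ 41 (mod 359)
Right side y^r · r^s mod p:
240^2 = 57600 ≡ 160
240^4 ≡ 160^2 = 25600 ≡ 111
240^8 ≡ 111^2 = 12321 ≡ 115
240^16 ≡ 115^2 = 13225 ≡ 301
240^32 ≡ 301^2 = 90601 ≡ 133
240^64 ≡ 133^2 = 17689 ≡ 98
240^128 ≡ 98^2 = 9604 ≡ 270
130 = 128 + 2, so 240^130 ≡ 270·160 ≡ 120 (mod 359)
130^2 = 16900 ≡ 27
130^4 ≡ 27^2 = 729 ≡ 11
130^8 ≡ 11^2 = 121
130^16 ≡ 121^2 = 14641 ≡ 281
130^32 ≡ 281^2 = 78961 ≡ 340
130^64 ≡ 340^2 = 115600 ≡ 2
130^128 ≡ 2^2 = 4
232 = 128 + 64 + 32 + 8, so 130^232 ≡ 4·2·340·121 ≡ 276 (mod 359)
120·276 = 33120 ≡ 92 (mod 359)
41 ≠ 92, so verification fails.

no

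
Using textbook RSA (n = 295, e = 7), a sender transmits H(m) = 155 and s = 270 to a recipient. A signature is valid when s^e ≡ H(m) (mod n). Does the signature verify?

verifies

s^2 ≡ 270^2 = 72900 ≡ 35
s^4 ≡ 35^2 = 1225 ≡ 45
7 = 4 + 2 + 1, so s^7 ≡ 45·35·270 ≡ 155 (mod 295)
s^7 mod 295 = 155 matches H(m).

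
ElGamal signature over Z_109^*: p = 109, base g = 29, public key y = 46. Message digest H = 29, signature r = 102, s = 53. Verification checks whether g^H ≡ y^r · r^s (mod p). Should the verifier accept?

Left side g^H mod p:
Squares mod 109: 29^1≡29, 29^2≡78, 29^4≡89, 29^8≡73, 29^16≡97
29 = 16 + 8 + 4 + 1, so 29^29 ≡ 97·73·89·29 ≡ 31 (mod 109)
Right side y^r · r^s mod p:
Squares mod 109: 46^1≡46, 46^2≡45, 46^4≡63, 46^8≡45, 46^16≡63, 46^32≡45, 46^64≡63
102 = 64 + 32 + 4 + 2, so 46^102 ≡ 63·45·63·45 ≡ 1 (mod 109)
Squares mod 109: 102^1≡102, 102^2≡49, 102^4≡3, 102^8≡9, 102^16≡81, 102^32≡21
53 = 32 + 16 + 4 + 1, so 102^53 ≡ 21·81·3·102 ≡ 31 (mod 109)
1·31 = 31 ≡ 31 (mod 109)
31 ≡ 31 (mod 109), so the signature is genuine.

accept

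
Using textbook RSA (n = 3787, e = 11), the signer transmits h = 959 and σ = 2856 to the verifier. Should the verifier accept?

Squares mod 3787: σ^1≡2856, σ^2≡3325, σ^4≡1372, σ^8≡245
11 = 8 + 2 + 1, so σ^11 ≡ 245·3325·2856 ≡ 2828 (mod 3787)
The recovered value 2828 does not match the digest 959.

reject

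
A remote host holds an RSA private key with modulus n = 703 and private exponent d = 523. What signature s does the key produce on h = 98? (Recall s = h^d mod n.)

383

h^2 ≡ 98^2 = 9604 ≡ 465
h^4 ≡ 465^2 = 216225 ≡ 404
h^8 ≡ 404^2 = 163216 ≡ 120
h^16 ≡ 120^2 = 14400 ≡ 340
h^32 ≡ 340^2 = 115600 ≡ 308
h^64 ≡ 308^2 = 94864 ≡ 662
h^128 ≡ 662^2 = 438244 ≡ 275
h^256 ≡ 275^2 = 75625 ≡ 404
h^512 ≡ 404^2 = 163216 ≡ 120
523 = 512 + 8 + 2 + 1, so h^523 ≡ 120·120·465·98 ≡ 383 (mod 703)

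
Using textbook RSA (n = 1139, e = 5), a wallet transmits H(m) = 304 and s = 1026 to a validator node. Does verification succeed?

fails

Squares mod 1139: s^1≡1026, s^2≡240, s^4≡650
5 = 4 + 1, so s^5 ≡ 650·1026 ≡ 585 (mod 1139)
585 ≠ 304, so verification fails.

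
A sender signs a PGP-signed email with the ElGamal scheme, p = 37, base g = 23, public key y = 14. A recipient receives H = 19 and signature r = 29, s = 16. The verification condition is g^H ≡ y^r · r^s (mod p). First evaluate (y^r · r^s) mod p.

14^2 = 196 ≡ 11
14^4 ≡ 11^2 = 121 ≡ 10
14^8 ≡ 10^2 = 100 ≡ 26
14^16 ≡ 26^2 = 676 ≡ 10
29 = 16 + 8 + 4 + 1, so 14^29 ≡ 10·26·10·14 ≡ 29 (mod 37)
29^2 = 841 ≡ 27
29^4 ≡ 27^2 = 729 ≡ 26
29^8 ≡ 26^2 = 676 ≡ 10
29^16 ≡ 10^2 = 100 ≡ 26
y^r · r^s ≡ 29·26 = 754 ≡ 14 (mod 37)

14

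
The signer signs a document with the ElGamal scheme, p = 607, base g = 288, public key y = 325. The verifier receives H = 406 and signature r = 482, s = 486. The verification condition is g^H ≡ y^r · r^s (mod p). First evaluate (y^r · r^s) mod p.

392

325^482 mod 607 = 512
482^486 mod 607 = 162
y^r · r^s ≡ 512·162 = 82944 ≡ 392 (mod 607)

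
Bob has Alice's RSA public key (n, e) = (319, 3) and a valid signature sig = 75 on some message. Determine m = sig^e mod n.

Squares mod 319: sig^1≡75, sig^2≡202
3 = 2 + 1, so sig^3 ≡ 202·75 ≡ 157 (mod 319)

157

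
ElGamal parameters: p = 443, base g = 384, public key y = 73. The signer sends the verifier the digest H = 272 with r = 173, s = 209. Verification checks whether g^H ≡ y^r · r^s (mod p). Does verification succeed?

passes

Left side g^H mod p:
Squares mod 443: 384^1≡384, 384^2≡380, 384^4≡425, 384^8≡324, 384^16≡428, 384^32≡225, 384^64≡123, 384^128≡67, 384^256≡59
272 = 256 + 16, so 384^272 ≡ 59·428 ≡ 1 (mod 443)
Right side y^r · r^s mod p:
Squares mod 443: 73^1≡73, 73^2≡13, 73^4≡169, 73^8≡209, 73^16≡267, 73^32≡409, 73^64≡270, 73^128≡248
173 = 128 + 32 + 8 + 4 + 1, so 73^173 ≡ 248·409·209·169·73 ≡ 63 (mod 443)
Squares mod 443: 173^1≡173, 173^2≡248, 173^4≡370, 173^8≡13, 173^16≡169, 173^32≡209, 173^64≡267, 173^128≡409
209 = 128 + 64 + 16 + 1, so 173^209 ≡ 409·267·169·173 ≡ 218 (mod 443)
63·218 = 13734 ≡ 1 (mod 443)
1 ≡ 1 (mod 443), so the signature is genuine.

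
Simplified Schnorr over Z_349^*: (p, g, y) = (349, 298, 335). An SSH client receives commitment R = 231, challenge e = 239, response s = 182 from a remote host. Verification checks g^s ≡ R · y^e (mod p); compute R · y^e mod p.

23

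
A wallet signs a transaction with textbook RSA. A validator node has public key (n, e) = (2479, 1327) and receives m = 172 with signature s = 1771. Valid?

s^2 ≡ 1771^2 = 3136441 ≡ 506
s^4 ≡ 506^2 = 256036 ≡ 699
s^8 ≡ 699^2 = 488601 ≡ 238
s^16 ≡ 238^2 = 56644 ≡ 2106
s^32 ≡ 2106^2 = 4435236 ≡ 305
s^64 ≡ 305^2 = 93025 ≡ 1302
s^128 ≡ 1302^2 = 1695204 ≡ 2047
s^256 ≡ 2047^2 = 4190209 ≡ 699
s^512 ≡ 699^2 = 488601 ≡ 238
s^1024 ≡ 238^2 = 56644 ≡ 2106
1327 = 1024 + 256 + 32 + 8 + 4 + 2 + 1, so s^1327 ≡ 2106·699·305·238·699·506·1771 ≡ 2307 (mod 2479)
The recovered value 2307 does not match the digest 172.

no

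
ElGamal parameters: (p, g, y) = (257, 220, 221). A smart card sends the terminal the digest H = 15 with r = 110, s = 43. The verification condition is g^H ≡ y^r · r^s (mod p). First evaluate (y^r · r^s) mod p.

7

221^2 = 48841 ≡ 11
221^4 ≡ 11^2 = 121
221^8 ≡ 121^2 = 14641 ≡ 249
221^16 ≡ 249^2 = 62001 ≡ 64
221^32 ≡ 64^2 = 4096 ≡ 241
221^64 ≡ 241^2 = 58081 ≡ 256
110 = 64 + 32 + 8 + 4 + 2, so 221^110 ≡ 256·241·249·121·11 ≡ 23 (mod 257)
110^2 = 12100 ≡ 21
110^4 ≡ 21^2 = 441 ≡ 184
110^8 ≡ 184^2 = 33856 ≡ 189
110^16 ≡ 189^2 = 35721 ≡ 255
110^32 ≡ 255^2 = 65025 ≡ 4
43 = 32 + 8 + 2 + 1, so 110^43 ≡ 4·189·21·110 ≡ 45 (mod 257)
y^r · r^s ≡ 23·45 = 1035 ≡ 7 (mod 257)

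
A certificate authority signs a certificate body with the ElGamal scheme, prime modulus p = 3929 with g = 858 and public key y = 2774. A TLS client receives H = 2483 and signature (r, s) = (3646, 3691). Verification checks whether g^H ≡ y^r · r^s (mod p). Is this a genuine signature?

genuine

Left side g^H mod p:
Squares mod 3929: 858^1≡858, 858^2≡1441, 858^4≡1969, 858^8≡2967, 858^16≡2129, 858^32≡2504, 858^64≡3261, 858^128≡2247, 858^256≡244, 858^512≡601, 858^1024≡3662, 858^2048≡567
2483 = 2048 + 256 + 128 + 32 + 16 + 2 + 1, so 858^2483 ≡ 567·244·2247·2504·2129·1441·858 ≡ 993 (mod 3929)
Right side y^r · r^s mod p:
Squares mod 3929: 2774^1≡2774, 2774^2≡2094, 2774^4≡72, 2774^8≡1255, 2774^16≡3425, 2774^32≡2560, 2774^64≡28, 2774^128≡784, 2774^256≡1732, 2774^512≡1997, 2774^1024≡74, 2774^2048≡1547
3646 = 2048 + 1024 + 512 + 32 + 16 + 8 + 4 + 2, so 2774^3646 ≡ 1547·74·1997·2560·3425·1255·72·2094 ≡ 2924 (mod 3929)
Squares mod 3929: 3646^1≡3646, 3646^2≡1509, 3646^4≡2190, 3646^8≡2720, 3646^16≡93, 3646^32≡791, 3646^64≡970, 3646^128≡1869, 3646^256≡280, 3646^512≡3749, 3646^1024≡968, 3646^2048≡1922
3691 = 2048 + 1024 + 512 + 64 + 32 + 8 + 2 + 1, so 3646^3691 ≡ 1922·968·3749·970·791·2720·1509·3646 ≡ 3799 (mod 3929)
2924·3799 = 11108276 ≡ 993 (mod 3929)
993 ≡ 993 (mod 3929), so the signature is genuine.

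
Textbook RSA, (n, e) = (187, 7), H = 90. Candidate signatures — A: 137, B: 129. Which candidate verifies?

Candidate A: 137^2 = 18769 ≡ 69; 137^4 ≡ 69^2 = 4761 ≡ 86; 7 = 4 + 2 + 1, so 137^7 ≡ 86·69·137 ≡ 69 (mod 187)
Candidate B: 129^2 = 16641 ≡ 185; 129^4 ≡ 185^2 = 34225 ≡ 4; 7 = 4 + 2 + 1, so 129^7 ≡ 4·185·129 ≡ 90 (mod 187)
  → matches H = 90

B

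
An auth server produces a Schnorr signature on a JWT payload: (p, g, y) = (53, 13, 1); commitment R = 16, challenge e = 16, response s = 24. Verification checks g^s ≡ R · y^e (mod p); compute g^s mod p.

16

13^2 = 169 ≡ 10
13^4 ≡ 10^2 = 100 ≡ 47
13^8 ≡ 47^2 = 2209 ≡ 36
13^16 ≡ 36^2 = 1296 ≡ 24
24 = 16 + 8, so 13^24 ≡ 24·36 ≡ 16 (mod 53)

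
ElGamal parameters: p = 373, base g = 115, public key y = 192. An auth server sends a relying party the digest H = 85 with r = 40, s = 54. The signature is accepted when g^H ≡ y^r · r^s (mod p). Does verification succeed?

fails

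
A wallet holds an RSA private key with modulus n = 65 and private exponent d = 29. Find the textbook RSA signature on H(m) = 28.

58

(H(m))^2 ≡ 28^2 = 784 ≡ 4
(H(m))^4 ≡ 4^2 = 16
(H(m))^8 ≡ 16^2 = 256 ≡ 61
(H(m))^16 ≡ 61^2 = 3721 ≡ 16
29 = 16 + 8 + 4 + 1, so (H(m))^29 ≡ 16·61·16·28 ≡ 58 (mod 65)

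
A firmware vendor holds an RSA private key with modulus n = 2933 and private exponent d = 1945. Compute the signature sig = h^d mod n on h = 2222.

Squares mod 2933: h^1≡2222, h^2≡1045, h^4≡949, h^8≡170, h^16≡2503, h^32≡121, h^64≡2909, h^128≡576, h^256≡347, h^512≡156, h^1024≡872
1945 = 1024 + 512 + 256 + 128 + 16 + 8 + 1, so h^1945 ≡ 872·156·347·576·2503·170·2222 ≡ 24 (mod 2933)

24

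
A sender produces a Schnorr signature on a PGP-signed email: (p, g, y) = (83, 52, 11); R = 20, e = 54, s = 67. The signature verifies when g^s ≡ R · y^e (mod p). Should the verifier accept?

reject

g^s mod p:
52^2 = 2704 ≡ 48
52^4 ≡ 48^2 = 2304 ≡ 63
52^8 ≡ 63^2 = 3969 ≡ 68
52^16 ≡ 68^2 = 4624 ≡ 59
52^32 ≡ 59^2 = 3481 ≡ 78
52^64 ≡ 78^2 = 6084 ≡ 25
67 = 64 + 2 + 1, so 52^67 ≡ 25·48·52 ≡ 67 (mod 83)
R · y^e mod p:
11^2 = 121 ≡ 38
11^4 ≡ 38^2 = 1444 ≡ 33
11^8 ≡ 33^2 = 1089 ≡ 10
11^16 ≡ 10^2 = 100 ≡ 17
11^32 ≡ 17^2 = 289 ≡ 40
54 = 32 + 16 + 4 + 2, so 11^54 ≡ 40·17·33·38 ≡ 61 (mod 83)
20·61 = 1220 ≡ 58 (mod 83)
67 ≠ 58; the check fails.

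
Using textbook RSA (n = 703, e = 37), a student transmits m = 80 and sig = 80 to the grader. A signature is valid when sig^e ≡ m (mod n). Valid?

yes

sig^37 mod 703 = 80
80 = m, so the signature checks out.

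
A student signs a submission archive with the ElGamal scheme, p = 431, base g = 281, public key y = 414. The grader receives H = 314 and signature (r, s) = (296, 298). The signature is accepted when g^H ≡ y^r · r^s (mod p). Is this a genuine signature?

forged

Left side g^H mod p:
281^2 = 78961 ≡ 88
281^4 ≡ 88^2 = 7744 ≡ 417
281^8 ≡ 417^2 = 173889 ≡ 196
281^16 ≡ 196^2 = 38416 ≡ 57
281^32 ≡ 57^2 = 3249 ≡ 232
281^64 ≡ 232^2 = 53824 ≡ 380
281^128 ≡ 380^2 = 144400 ≡ 15
281^256 ≡ 15^2 = 225
314 = 256 + 32 + 16 + 8 + 2, so 281^314 ≡ 225·232·57·196·88 ≡ 363 (mod 431)
Right side y^r · r^s mod p:
414^2 = 171396 ≡ 289
414^4 ≡ 289^2 = 83521 ≡ 338
414^8 ≡ 338^2 = 114244 ≡ 29
414^16 ≡ 29^2 = 841 ≡ 410
414^32 ≡ 410^2 = 168100 ≡ 10
414^64 ≡ 10^2 = 100
414^128 ≡ 100^2 = 10000 ≡ 87
414^256 ≡ 87^2 = 7569 ≡ 242
296 = 256 + 32 + 8, so 414^296 ≡ 242·10·29 ≡ 358 (mod 431)
296^2 = 87616 ≡ 123
296^4 ≡ 123^2 = 15129 ≡ 44
296^8 ≡ 44^2 = 1936 ≡ 212
296^16 ≡ 212^2 = 44944 ≡ 120
296^32 ≡ 120^2 = 14400 ≡ 177
296^64 ≡ 177^2 = 31329 ≡ 297
296^128 ≡ 297^2 = 88209 ≡ 285
296^256 ≡ 285^2 = 81225 ≡ 197
298 = 256 + 32 + 8 + 2, so 296^298 ≡ 197·177·212·123 ≡ 410 (mod 431)
358·410 = 146780 ≡ 240 (mod 431)
363 ≠ 240, so verification fails.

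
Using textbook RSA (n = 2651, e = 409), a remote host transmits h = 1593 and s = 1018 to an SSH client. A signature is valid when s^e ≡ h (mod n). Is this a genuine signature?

forged

s^409 mod 2651 = 1058
The recovered value 1058 does not match the digest 1593.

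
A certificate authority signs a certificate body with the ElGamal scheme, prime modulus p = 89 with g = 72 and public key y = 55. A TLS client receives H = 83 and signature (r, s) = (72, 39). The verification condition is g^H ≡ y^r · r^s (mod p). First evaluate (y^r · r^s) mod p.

20

Squares mod 89: 55^1≡55, 55^2≡88, 55^4≡1, 55^8≡1, 55^16≡1, 55^32≡1, 55^64≡1
72 = 64 + 8, so 55^72 ≡ 1·1 ≡ 1 (mod 89)
Squares mod 89: 72^1≡72, 72^2≡22, 72^4≡39, 72^8≡8, 72^16≡64, 72^32≡2
39 = 32 + 4 + 2 + 1, so 72^39 ≡ 2·39·22·72 ≡ 20 (mod 89)
y^r · r^s ≡ 1·20 = 20 ≡ 20 (mod 89)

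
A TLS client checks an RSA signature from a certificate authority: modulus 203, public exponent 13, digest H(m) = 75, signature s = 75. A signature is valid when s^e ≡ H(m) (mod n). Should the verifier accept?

accept

Squares mod 203: s^1≡75, s^2≡144, s^4≡30, s^8≡88
13 = 8 + 4 + 1, so s^13 ≡ 88·30·75 ≡ 75 (mod 203)
75 = H(m), so the signature checks out.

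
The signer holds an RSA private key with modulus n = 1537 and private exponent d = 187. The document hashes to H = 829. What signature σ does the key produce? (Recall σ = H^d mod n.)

H^2 ≡ 829^2 = 687241 ≡ 202
H^4 ≡ 202^2 = 40804 ≡ 842
H^8 ≡ 842^2 = 708964 ≡ 407
H^16 ≡ 407^2 = 165649 ≡ 1190
H^32 ≡ 1190^2 = 1416100 ≡ 523
H^64 ≡ 523^2 = 273529 ≡ 1480
H^128 ≡ 1480^2 = 2190400 ≡ 175
187 = 128 + 32 + 16 + 8 + 2 + 1, so H^187 ≡ 175·523·1190·407·202·829 ≡ 1317 (mod 1537)

1317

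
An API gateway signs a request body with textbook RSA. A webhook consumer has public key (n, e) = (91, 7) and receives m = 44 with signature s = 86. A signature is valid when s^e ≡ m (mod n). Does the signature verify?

s^2 ≡ 86^2 = 7396 ≡ 25
s^4 ≡ 25^2 = 625 ≡ 79
7 = 4 + 2 + 1, so s^7 ≡ 79·25·86 ≡ 44 (mod 91)
Since 44 equals the digest 44, verification succeeds.

verifies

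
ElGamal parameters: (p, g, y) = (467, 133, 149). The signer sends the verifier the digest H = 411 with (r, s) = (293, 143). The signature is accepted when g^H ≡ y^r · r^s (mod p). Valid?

yes

Left side g^H mod p:
Squares mod 467: 133^1≡133, 133^2≡410, 133^4≡447, 133^8≡400, 133^16≡286, 133^32≡71, 133^64≡371, 133^128≡343, 133^256≡432
411 = 256 + 128 + 16 + 8 + 2 + 1, so 133^411 ≡ 432·343·286·400·410·133 ≡ 302 (mod 467)
Right side y^r · r^s mod p:
Squares mod 467: 149^1≡149, 149^2≡252, 149^4≡459, 149^8≡64, 149^16≡360, 149^32≡241, 149^64≡173, 149^128≡41, 149^256≡280
293 = 256 + 32 + 4 + 1, so 149^293 ≡ 280·241·459·149 ≡ 387 (mod 467)
Squares mod 467: 293^1≡293, 293^2≡388, 293^4≡170, 293^8≡413, 293^16≡114, 293^32≡387, 293^64≡329, 293^128≡364
143 = 128 + 8 + 4 + 2 + 1, so 293^143 ≡ 364·413·170·388·293 ≡ 148 (mod 467)
387·148 = 57276 ≡ 302 (mod 467)
302 ≡ 302 (mod 467), so the signature is genuine.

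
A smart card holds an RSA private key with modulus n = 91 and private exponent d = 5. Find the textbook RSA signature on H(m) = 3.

61

(H(m))^2 ≡ 3^2 = 9
(H(m))^4 ≡ 9^2 = 81
5 = 4 + 1, so (H(m))^5 ≡ 81·3 ≡ 61 (mod 91)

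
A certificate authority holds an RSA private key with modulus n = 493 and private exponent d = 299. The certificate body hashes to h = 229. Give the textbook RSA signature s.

359

h^2 ≡ 229^2 = 52441 ≡ 183
h^4 ≡ 183^2 = 33489 ≡ 458
h^8 ≡ 458^2 = 209764 ≡ 239
h^16 ≡ 239^2 = 57121 ≡ 426
h^32 ≡ 426^2 = 181476 ≡ 52
h^64 ≡ 52^2 = 2704 ≡ 239
h^128 ≡ 239^2 = 57121 ≡ 426
h^256 ≡ 426^2 = 181476 ≡ 52
299 = 256 + 32 + 8 + 2 + 1, so h^299 ≡ 52·52·239·183·229 ≡ 359 (mod 493)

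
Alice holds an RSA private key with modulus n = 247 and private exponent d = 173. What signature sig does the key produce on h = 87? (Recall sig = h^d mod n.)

Squares mod 247: h^1≡87, h^2≡159, h^4≡87, h^8≡159, h^16≡87, h^32≡159, h^64≡87, h^128≡159
173 = 128 + 32 + 8 + 4 + 1, so h^173 ≡ 159·159·159·87·87 ≡ 159 (mod 247)

159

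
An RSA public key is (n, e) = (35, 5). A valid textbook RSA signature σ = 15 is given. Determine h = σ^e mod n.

15

σ^2 ≡ 15^2 = 225 ≡ 15
σ^4 ≡ 15^2 = 225 ≡ 15
5 = 4 + 1, so σ^5 ≡ 15·15 ≡ 15 (mod 35)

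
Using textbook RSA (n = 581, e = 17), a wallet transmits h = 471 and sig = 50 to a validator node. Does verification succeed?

fails

sig^2 ≡ 50^2 = 2500 ≡ 176
sig^4 ≡ 176^2 = 30976 ≡ 183
sig^8 ≡ 183^2 = 33489 ≡ 372
sig^16 ≡ 372^2 = 138384 ≡ 106
17 = 16 + 1, so sig^17 ≡ 106·50 ≡ 71 (mod 581)
The recovered value 71 does not match the digest 471.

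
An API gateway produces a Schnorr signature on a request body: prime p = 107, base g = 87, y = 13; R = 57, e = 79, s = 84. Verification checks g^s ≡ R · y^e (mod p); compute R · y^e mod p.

13^2 = 169 ≡ 62
13^4 ≡ 62^2 = 3844 ≡ 99
13^8 ≡ 99^2 = 9801 ≡ 64
13^16 ≡ 64^2 = 4096 ≡ 30
13^32 ≡ 30^2 = 900 ≡ 44
13^64 ≡ 44^2 = 1936 ≡ 10
79 = 64 + 8 + 4 + 2 + 1, so 13^79 ≡ 10·64·99·62·13 ≡ 56 (mod 107)
R · y^e ≡ 57·56 = 3192 ≡ 89 (mod 107)

89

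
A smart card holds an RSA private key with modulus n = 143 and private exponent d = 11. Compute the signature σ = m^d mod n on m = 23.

m^2 ≡ 23^2 = 529 ≡ 100
m^4 ≡ 100^2 = 10000 ≡ 133
m^8 ≡ 133^2 = 17689 ≡ 100
11 = 8 + 2 + 1, so m^11 ≡ 100·100·23 ≡ 56 (mod 143)

56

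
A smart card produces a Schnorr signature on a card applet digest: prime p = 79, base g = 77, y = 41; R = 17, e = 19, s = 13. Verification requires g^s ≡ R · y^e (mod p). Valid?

g^s mod p:
77^2 = 5929 ≡ 4
77^4 ≡ 4^2 = 16
77^8 ≡ 16^2 = 256 ≡ 19
13 = 8 + 4 + 1, so 77^13 ≡ 19·16·77 ≡ 24 (mod 79)
R · y^e mod p:
41^2 = 1681 ≡ 22
41^4 ≡ 22^2 = 484 ≡ 10
41^8 ≡ 10^2 = 100 ≡ 21
41^16 ≡ 21^2 = 441 ≡ 46
19 = 16 + 2 + 1, so 41^19 ≡ 46·22·41 ≡ 17 (mod 79)
17·17 = 289 ≡ 52 (mod 79)
24 ≠ 52; the check fails.

no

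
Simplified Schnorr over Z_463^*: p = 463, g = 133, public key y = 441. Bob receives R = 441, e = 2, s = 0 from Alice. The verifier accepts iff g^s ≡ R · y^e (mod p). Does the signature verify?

verifies

g^s mod p:
133^0 mod 463 = 1
R · y^e mod p:
441^2 = 194481 ≡ 21
441·21 = 9261 ≡ 1 (mod 463)
1 ≡ 1 (mod 463); signature holds.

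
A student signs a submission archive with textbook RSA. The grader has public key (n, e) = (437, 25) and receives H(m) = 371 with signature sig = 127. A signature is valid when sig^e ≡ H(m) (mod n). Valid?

yes

sig^2 ≡ 127^2 = 16129 ≡ 397
sig^4 ≡ 397^2 = 157609 ≡ 289
sig^8 ≡ 289^2 = 83521 ≡ 54
sig^16 ≡ 54^2 = 2916 ≡ 294
25 = 16 + 8 + 1, so sig^25 ≡ 294·54·127 ≡ 371 (mod 437)
Since 371 equals the digest 371, verification succeeds.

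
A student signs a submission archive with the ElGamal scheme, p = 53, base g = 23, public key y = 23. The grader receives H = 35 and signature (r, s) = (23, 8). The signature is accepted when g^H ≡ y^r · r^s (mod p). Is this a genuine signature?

Left side g^H mod p:
23^2 = 529 ≡ 52
23^4 ≡ 52^2 = 2704 ≡ 1
23^8 ≡ 1^2 = 1
23^16 ≡ 1^2 = 1
23^32 ≡ 1^2 = 1
35 = 32 + 2 + 1, so 23^35 ≡ 1·52·23 ≡ 30 (mod 53)
Right side y^r · r^s mod p:
23^2 = 529 ≡ 52
23^4 ≡ 52^2 = 2704 ≡ 1
23^8 ≡ 1^2 = 1
23^16 ≡ 1^2 = 1
23 = 16 + 4 + 2 + 1, so 23^23 ≡ 1·1·52·23 ≡ 30 (mod 53)
23^2 = 529 ≡ 52
23^4 ≡ 52^2 = 2704 ≡ 1
23^8 ≡ 1^2 = 1
30·1 = 30 ≡ 30 (mod 53)
30 ≡ 30 (mod 53), so the signature is genuine.

genuine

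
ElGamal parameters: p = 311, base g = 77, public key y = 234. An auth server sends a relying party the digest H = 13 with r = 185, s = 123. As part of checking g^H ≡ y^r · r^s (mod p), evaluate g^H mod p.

Squares mod 311: 77^1≡77, 77^2≡20, 77^4≡89, 77^8≡146
13 = 8 + 4 + 1, so 77^13 ≡ 146·89·77 ≡ 51 (mod 311)

51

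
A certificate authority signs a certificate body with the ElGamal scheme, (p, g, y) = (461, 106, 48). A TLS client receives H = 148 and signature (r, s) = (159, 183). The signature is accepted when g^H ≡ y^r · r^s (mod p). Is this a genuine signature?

genuine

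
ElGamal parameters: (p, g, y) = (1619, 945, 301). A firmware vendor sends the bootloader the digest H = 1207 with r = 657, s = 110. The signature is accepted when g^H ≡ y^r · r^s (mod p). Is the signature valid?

Left side g^H mod p:
Squares mod 1619: 945^1≡945, 945^2≡956, 945^4≡820, 945^8≡515, 945^16≡1328, 945^32≡493, 945^64≡199, 945^128≡745, 945^256≡1327, 945^512≡1076, 945^1024≡191
1207 = 1024 + 128 + 32 + 16 + 4 + 2 + 1, so 945^1207 ≡ 191·745·493·1328·820·956·945 ≡ 1279 (mod 1619)
Right side y^r · r^s mod p:
Squares mod 1619: 301^1≡301, 301^2≡1556, 301^4≡731, 301^8≡91, 301^16≡186, 301^32≡597, 301^64≡229, 301^128≡633, 301^256≡796, 301^512≡587
657 = 512 + 128 + 16 + 1, so 301^657 ≡ 587·633·186·301 ≡ 156 (mod 1619)
Squares mod 1619: 657^1≡657, 657^2≡995, 657^4≡816, 657^8≡447, 657^16≡672, 657^32≡1502, 657^64≡737
110 = 64 + 32 + 8 + 4 + 2, so 657^110 ≡ 737·1502·447·816·995 ≡ 579 (mod 1619)
156·579 = 90324 ≡ 1279 (mod 1619)
1279 ≡ 1279 (mod 1619), so the signature is genuine.

valid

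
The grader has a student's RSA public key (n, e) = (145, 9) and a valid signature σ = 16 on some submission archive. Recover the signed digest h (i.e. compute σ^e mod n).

Squares mod 145: σ^1≡16, σ^2≡111, σ^4≡141, σ^8≡16
9 = 8 + 1, so σ^9 ≡ 16·16 ≡ 111 (mod 145)

111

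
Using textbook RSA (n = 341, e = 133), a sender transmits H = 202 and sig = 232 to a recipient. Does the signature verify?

does not verify

sig^2 ≡ 232^2 = 53824 ≡ 287
sig^4 ≡ 287^2 = 82369 ≡ 188
sig^8 ≡ 188^2 = 35344 ≡ 221
sig^16 ≡ 221^2 = 48841 ≡ 78
sig^32 ≡ 78^2 = 6084 ≡ 287
sig^64 ≡ 287^2 = 82369 ≡ 188
sig^128 ≡ 188^2 = 35344 ≡ 221
133 = 128 + 4 + 1, so sig^133 ≡ 221·188·232 ≡ 89 (mod 341)
89 ≠ 202, so verification fails.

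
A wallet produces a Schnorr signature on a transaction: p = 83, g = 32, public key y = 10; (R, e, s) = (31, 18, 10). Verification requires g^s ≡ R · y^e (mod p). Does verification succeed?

g^s mod p:
32^10 mod 83 = 69
R · y^e mod p:
10^18 mod 83 = 29
31·29 = 899 ≡ 69 (mod 83)
69 ≡ 69 (mod 83); signature holds.

passes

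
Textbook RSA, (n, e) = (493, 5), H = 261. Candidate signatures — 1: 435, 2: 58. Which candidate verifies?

Candidate 1: Squares mod 493: 435^1≡435, 435^2≡406, 435^4≡174; 5 = 4 + 1, so 435^5 ≡ 174·435 ≡ 261 (mod 493)
  → matches H = 261
Candidate 2: Squares mod 493: 58^1≡58, 58^2≡406, 58^4≡174; 5 = 4 + 1, so 58^5 ≡ 174·58 ≡ 232 (mod 493)

1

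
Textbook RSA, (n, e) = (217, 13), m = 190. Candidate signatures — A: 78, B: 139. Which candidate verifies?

Candidate A: 78^2 = 6084 ≡ 8; 78^4 ≡ 8^2 = 64; 78^8 ≡ 64^2 = 4096 ≡ 190; 13 = 8 + 4 + 1, so 78^13 ≡ 190·64·78 ≡ 190 (mod 217)
  → matches m = 190
Candidate B: 139^2 = 19321 ≡ 8; 139^4 ≡ 8^2 = 64; 139^8 ≡ 64^2 = 4096 ≡ 190; 13 = 8 + 4 + 1, so 139^13 ≡ 190·64·139 ≡ 27 (mod 217)

A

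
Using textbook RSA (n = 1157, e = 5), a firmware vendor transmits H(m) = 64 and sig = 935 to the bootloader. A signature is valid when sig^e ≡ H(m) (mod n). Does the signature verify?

verifies

sig^2 ≡ 935^2 = 874225 ≡ 690
sig^4 ≡ 690^2 = 476100 ≡ 573
5 = 4 + 1, so sig^5 ≡ 573·935 ≡ 64 (mod 1157)
Since 64 equals the digest 64, verification succeeds.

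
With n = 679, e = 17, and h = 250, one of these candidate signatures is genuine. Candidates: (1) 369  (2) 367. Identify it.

2

Candidate 1: Squares mod 679: 369^1≡369, 369^2≡361, 369^4≡632, 369^8≡172, 369^16≡387; 17 = 16 + 1, so 369^17 ≡ 387·369 ≡ 213 (mod 679)
Candidate 2: Squares mod 679: 367^1≡367, 367^2≡247, 367^4≡578, 367^8≡16, 367^16≡256; 17 = 16 + 1, so 367^17 ≡ 256·367 ≡ 250 (mod 679)
  → matches h = 250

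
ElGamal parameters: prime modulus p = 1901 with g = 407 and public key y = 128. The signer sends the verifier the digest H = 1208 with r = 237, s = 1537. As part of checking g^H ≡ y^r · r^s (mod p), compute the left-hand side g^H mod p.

Squares mod 1901: 407^1≡407, 407^2≡262, 407^4≡208, 407^8≡1442, 407^16≡1571, 407^32≡543, 407^64≡194, 407^128≡1517, 407^256≡1079, 407^512≡829, 407^1024≡980
1208 = 1024 + 128 + 32 + 16 + 8, so 407^1208 ≡ 980·1517·543·1571·1442 ≡ 551 (mod 1901)

551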